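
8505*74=629370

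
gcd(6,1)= 1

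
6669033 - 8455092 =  - 1786059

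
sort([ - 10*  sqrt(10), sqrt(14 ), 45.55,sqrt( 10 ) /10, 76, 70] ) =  [ - 10 * sqrt( 10), sqrt(10) /10, sqrt( 14) , 45.55,70, 76] 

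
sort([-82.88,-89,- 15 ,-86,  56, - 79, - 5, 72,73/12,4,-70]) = [-89,-86, - 82.88, - 79, - 70,-15,  -  5, 4,73/12,  56,72] 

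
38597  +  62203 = 100800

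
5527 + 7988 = 13515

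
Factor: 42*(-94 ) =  -3948 = -2^2*3^1*7^1 * 47^1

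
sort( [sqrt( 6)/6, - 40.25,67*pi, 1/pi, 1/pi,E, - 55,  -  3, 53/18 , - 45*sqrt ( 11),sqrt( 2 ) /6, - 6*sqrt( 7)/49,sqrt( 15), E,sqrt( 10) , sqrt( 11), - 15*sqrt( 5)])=[ - 45 *sqrt( 11 ), - 55,-40.25, - 15*sqrt( 5), - 3, - 6*sqrt( 7)/49 , sqrt(2) /6, 1/pi, 1/pi,  sqrt( 6) /6,E,E,53/18, sqrt(10),sqrt( 11), sqrt( 15)  ,  67*pi]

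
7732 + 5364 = 13096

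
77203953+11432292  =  88636245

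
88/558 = 44/279 = 0.16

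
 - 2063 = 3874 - 5937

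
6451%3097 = 257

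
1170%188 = 42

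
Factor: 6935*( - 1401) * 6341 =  - 61608743835= - 3^1*5^1 *17^1 * 19^1*73^1*373^1*467^1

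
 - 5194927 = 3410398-8605325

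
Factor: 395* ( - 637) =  - 251615 = - 5^1*7^2*13^1 * 79^1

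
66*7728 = 510048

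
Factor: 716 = 2^2*179^1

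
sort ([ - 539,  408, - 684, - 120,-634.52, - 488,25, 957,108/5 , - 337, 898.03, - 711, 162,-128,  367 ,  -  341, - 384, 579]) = [ - 711, - 684, - 634.52, - 539,-488, - 384, - 341, - 337, - 128, - 120,108/5,25, 162, 367, 408,  579, 898.03, 957 ]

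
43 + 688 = 731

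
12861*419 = 5388759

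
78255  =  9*8695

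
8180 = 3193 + 4987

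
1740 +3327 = 5067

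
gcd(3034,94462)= 2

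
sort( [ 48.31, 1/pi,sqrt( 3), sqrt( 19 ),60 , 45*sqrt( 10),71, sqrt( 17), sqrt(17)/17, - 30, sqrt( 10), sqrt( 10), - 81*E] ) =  [ - 81*E, - 30,sqrt( 17)/17,  1/pi, sqrt( 3) , sqrt(10), sqrt (10),sqrt( 17 ) , sqrt( 19),  48.31,60,71, 45*sqrt (10) ]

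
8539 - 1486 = 7053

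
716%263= 190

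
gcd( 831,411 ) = 3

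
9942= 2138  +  7804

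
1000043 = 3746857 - 2746814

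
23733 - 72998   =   - 49265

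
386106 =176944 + 209162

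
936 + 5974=6910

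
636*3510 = 2232360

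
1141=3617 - 2476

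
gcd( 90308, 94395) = 1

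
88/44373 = 88/44373 = 0.00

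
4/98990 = 2/49495 = 0.00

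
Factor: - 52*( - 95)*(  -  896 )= - 2^9*5^1*7^1 * 13^1*19^1 = - 4426240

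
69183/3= 23061= 23061.00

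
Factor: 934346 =2^1*7^1 * 66739^1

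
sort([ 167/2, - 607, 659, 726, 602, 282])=[ -607, 167/2,282, 602,659, 726]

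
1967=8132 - 6165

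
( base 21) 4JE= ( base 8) 4201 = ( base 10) 2177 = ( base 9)2878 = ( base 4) 202001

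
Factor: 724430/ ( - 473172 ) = - 395/258  =  - 2^ ( - 1)*3^( - 1)*5^1*43^ ( - 1)*79^1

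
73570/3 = 73570/3= 24523.33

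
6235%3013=209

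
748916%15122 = 7938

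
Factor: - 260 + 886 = 2^1*313^1 =626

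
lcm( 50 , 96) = 2400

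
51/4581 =17/1527 = 0.01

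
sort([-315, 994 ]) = [-315,994]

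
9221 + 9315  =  18536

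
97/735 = 97/735 = 0.13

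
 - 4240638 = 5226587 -9467225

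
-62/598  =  - 1 + 268/299= - 0.10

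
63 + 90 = 153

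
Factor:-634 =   -  2^1*317^1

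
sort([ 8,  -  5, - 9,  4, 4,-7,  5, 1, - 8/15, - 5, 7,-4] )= [ -9, - 7, - 5, - 5, -4, - 8/15, 1, 4, 4,  5,7, 8] 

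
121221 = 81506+39715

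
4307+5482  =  9789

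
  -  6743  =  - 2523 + - 4220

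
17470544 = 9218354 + 8252190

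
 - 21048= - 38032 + 16984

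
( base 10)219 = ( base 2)11011011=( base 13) 13b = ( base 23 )9C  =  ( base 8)333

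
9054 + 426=9480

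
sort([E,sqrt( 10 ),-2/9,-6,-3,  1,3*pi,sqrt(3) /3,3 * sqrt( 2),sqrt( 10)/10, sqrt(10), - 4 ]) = [-6, - 4, - 3,- 2/9, sqrt ( 10 )/10,sqrt( 3)/3,  1,E,sqrt( 10),sqrt( 10), 3*sqrt( 2 ), 3 * pi ] 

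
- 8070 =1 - 8071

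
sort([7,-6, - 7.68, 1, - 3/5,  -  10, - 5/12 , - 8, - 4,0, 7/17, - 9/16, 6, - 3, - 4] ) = [ - 10,  -  8,  -  7.68, - 6, - 4, - 4, - 3, - 3/5, - 9/16, - 5/12, 0 , 7/17, 1, 6, 7] 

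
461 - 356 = 105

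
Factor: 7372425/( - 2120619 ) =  - 5^2*709^( - 1)*997^( - 1 )*98299^1 = - 2457475/706873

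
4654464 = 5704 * 816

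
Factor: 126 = 2^1*3^2*7^1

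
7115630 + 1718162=8833792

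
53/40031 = 53/40031 = 0.00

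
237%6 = 3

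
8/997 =8/997 = 0.01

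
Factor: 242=2^1*11^2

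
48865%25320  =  23545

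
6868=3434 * 2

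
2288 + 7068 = 9356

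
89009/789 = 89009/789 = 112.81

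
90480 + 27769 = 118249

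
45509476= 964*47209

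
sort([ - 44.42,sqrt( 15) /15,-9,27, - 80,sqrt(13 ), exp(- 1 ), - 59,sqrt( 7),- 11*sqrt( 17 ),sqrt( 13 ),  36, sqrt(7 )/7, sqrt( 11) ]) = [-80, - 59,-11 * sqrt (17),- 44.42, - 9, sqrt(15)/15, exp( - 1), sqrt ( 7) /7,sqrt( 7 ),sqrt (11), sqrt( 13 ), sqrt ( 13 ),27,36] 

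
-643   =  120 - 763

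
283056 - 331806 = -48750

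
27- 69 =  - 42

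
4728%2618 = 2110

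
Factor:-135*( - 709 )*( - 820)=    - 2^2*3^3 * 5^2 * 41^1*709^1=-78486300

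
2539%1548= 991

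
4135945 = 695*5951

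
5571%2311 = 949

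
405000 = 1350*300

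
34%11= 1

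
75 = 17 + 58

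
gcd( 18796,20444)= 4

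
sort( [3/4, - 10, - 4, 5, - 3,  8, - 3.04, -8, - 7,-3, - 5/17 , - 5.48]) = [ - 10, - 8, - 7, - 5.48, - 4, - 3.04, - 3, - 3,-5/17, 3/4,5,8]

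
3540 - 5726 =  - 2186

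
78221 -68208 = 10013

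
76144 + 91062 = 167206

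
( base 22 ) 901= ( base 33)401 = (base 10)4357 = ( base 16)1105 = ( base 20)AHH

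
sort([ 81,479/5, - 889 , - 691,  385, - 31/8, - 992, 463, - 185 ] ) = [-992, - 889,  -  691, - 185, - 31/8,81  ,  479/5 , 385, 463]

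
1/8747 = 1/8747=0.00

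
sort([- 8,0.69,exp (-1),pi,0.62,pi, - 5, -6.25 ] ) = [-8, - 6.25,-5,exp( -1),0.62, 0.69,pi,pi ]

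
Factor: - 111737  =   - 29^1*3853^1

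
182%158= 24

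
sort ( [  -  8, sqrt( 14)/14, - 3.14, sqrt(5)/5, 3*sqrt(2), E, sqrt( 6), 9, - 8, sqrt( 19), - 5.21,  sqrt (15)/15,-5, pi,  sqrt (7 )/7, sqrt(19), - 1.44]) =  [ - 8, - 8, - 5.21, - 5, - 3.14, - 1.44, sqrt( 15 )/15, sqrt(14 ) /14,  sqrt(7) /7 , sqrt (5)/5, sqrt(6 ),  E, pi,3 * sqrt (2),sqrt(19), sqrt(19 ), 9 ] 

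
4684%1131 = 160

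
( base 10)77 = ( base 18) 45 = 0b1001101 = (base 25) 32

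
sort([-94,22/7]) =[-94,22/7 ]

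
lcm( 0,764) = 0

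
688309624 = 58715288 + 629594336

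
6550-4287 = 2263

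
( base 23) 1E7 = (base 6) 3550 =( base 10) 858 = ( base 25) 198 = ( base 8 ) 1532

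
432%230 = 202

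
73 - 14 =59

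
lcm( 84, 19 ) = 1596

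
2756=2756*1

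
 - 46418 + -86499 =-132917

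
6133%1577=1402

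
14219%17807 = 14219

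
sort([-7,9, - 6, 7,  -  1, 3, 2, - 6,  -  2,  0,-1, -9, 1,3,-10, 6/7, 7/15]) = [  -  10, - 9, - 7 ,-6,- 6, - 2, - 1 , - 1, 0,  7/15, 6/7, 1, 2, 3,  3, 7, 9 ]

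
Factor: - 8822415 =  - 3^1*5^1*7^1*73^1*1151^1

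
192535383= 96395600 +96139783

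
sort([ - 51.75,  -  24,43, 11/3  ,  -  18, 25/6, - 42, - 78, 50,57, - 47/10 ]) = [-78, - 51.75, - 42,  -  24, - 18 , - 47/10 , 11/3,25/6, 43, 50,57] 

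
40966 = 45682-4716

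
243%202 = 41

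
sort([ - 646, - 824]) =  [-824, - 646] 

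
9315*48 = 447120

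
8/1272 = 1/159 = 0.01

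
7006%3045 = 916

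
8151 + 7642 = 15793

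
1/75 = 1/75 = 0.01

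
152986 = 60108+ 92878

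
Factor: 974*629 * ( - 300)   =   - 183793800 = -  2^3*3^1 * 5^2 * 17^1 *37^1*487^1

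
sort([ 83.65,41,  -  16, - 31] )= [ - 31, - 16, 41, 83.65 ]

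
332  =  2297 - 1965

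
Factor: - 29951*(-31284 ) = 936987084 = 2^2 * 3^2 * 11^1*61^1*79^1*491^1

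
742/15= 49 + 7/15 = 49.47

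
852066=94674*9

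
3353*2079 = 6970887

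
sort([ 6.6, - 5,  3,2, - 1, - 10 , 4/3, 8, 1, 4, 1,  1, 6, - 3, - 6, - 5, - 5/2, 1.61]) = [ - 10,-6,  -  5,-5, - 3, - 5/2, - 1, 1,1,  1,4/3, 1.61, 2, 3, 4,6, 6.6, 8]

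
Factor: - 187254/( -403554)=3^1*101^1*653^( - 1) = 303/653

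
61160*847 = 51802520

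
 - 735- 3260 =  - 3995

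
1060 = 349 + 711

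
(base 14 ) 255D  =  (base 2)1100110010111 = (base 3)22222122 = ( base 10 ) 6551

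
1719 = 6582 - 4863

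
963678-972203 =  -  8525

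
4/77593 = 4/77593  =  0.00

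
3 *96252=288756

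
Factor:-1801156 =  - 2^2*7^1*64327^1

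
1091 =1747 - 656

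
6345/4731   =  2115/1577 =1.34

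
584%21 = 17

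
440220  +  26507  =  466727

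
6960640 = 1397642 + 5562998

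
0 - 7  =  -7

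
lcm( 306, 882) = 14994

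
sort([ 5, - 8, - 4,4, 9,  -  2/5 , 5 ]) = [ - 8, - 4, - 2/5,4,5 , 5,9]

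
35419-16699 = 18720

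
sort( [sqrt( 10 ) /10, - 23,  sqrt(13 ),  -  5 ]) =[-23, - 5, sqrt(10 ) /10,sqrt(13)]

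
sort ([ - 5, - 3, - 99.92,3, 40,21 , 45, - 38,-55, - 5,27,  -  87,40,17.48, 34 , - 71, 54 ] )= [ - 99.92, - 87, -71 ,  -  55, - 38, - 5, - 5,-3, 3, 17.48 , 21,27, 34, 40,40, 45,54 ]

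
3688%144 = 88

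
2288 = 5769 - 3481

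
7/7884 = 7/7884  =  0.00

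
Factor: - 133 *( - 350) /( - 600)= -931/12=- 2^(-2) * 3^(  -  1)*7^2*19^1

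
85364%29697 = 25970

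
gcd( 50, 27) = 1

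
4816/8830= 2408/4415=0.55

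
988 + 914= 1902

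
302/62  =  151/31 = 4.87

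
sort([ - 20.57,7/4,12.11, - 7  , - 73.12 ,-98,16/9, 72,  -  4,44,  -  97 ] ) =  [  -  98, - 97, - 73.12, - 20.57,-7,-4,7/4,16/9, 12.11,44,72]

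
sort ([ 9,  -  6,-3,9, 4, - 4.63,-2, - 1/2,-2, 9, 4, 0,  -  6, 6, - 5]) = [ -6,  -  6,  -  5, - 4.63, - 3,-2, - 2, - 1/2 , 0,4, 4,6, 9,9,9]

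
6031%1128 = 391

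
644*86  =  55384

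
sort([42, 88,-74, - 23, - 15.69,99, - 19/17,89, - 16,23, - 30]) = [-74 , - 30, - 23,- 16 , - 15.69, - 19/17,23,  42, 88,89 , 99 ]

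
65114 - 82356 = -17242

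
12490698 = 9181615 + 3309083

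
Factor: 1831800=2^3*3^1*5^2*43^1*  71^1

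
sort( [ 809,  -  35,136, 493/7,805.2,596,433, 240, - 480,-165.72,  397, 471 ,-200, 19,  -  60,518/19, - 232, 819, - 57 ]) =[-480,  -  232, -200, - 165.72,- 60, -57, - 35,19, 518/19, 493/7,136,240,397,433, 471,596, 805.2, 809 , 819]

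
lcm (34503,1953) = 103509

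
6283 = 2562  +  3721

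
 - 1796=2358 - 4154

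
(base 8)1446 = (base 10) 806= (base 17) 2d7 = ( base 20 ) 206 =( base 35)N1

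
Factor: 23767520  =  2^5*5^1 * 7^1* 21221^1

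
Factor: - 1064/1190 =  - 76/85 = - 2^2 *5^( - 1 )*17^(-1)*19^1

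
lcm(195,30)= 390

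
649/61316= 649/61316 = 0.01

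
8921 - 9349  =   - 428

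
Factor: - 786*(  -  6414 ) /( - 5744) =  - 2^(- 2)*3^2*131^1*359^ ( - 1)*1069^1 = -1260351/1436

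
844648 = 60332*14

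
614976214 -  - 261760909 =876737123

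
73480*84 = 6172320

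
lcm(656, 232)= 19024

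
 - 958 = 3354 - 4312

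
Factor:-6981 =-3^1*13^1*179^1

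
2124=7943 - 5819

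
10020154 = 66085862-56065708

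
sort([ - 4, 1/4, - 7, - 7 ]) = [ - 7 , - 7, - 4 , 1/4]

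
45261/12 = 3771  +  3/4= 3771.75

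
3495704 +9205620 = 12701324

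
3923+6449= 10372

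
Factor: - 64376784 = - 2^4*3^2*79^1*5659^1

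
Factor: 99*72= 2^3*3^4*11^1 = 7128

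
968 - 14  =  954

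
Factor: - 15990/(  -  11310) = 41/29=29^ ( - 1)*41^1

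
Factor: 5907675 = 3^1*5^2*227^1*347^1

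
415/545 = 83/109 = 0.76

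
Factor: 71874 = 2^1*3^3*11^3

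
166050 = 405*410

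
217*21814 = 4733638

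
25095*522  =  13099590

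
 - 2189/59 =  - 2189/59  =  - 37.10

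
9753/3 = 3251= 3251.00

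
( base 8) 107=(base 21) 38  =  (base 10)71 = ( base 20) 3B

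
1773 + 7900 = 9673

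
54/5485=54/5485 = 0.01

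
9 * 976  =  8784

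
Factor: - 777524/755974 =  - 902/877=- 2^1*11^1 * 41^1 * 877^( - 1)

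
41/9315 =41/9315  =  0.00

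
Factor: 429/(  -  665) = -3^1*5^( - 1 )*  7^ ( - 1 )*11^1*13^1* 19^ (-1) 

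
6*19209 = 115254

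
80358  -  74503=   5855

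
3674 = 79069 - 75395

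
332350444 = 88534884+243815560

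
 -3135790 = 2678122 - 5813912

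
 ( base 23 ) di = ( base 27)BK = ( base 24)D5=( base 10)317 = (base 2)100111101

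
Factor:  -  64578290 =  - 2^1*5^1*7^1*863^1*1069^1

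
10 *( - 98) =-980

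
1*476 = 476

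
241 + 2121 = 2362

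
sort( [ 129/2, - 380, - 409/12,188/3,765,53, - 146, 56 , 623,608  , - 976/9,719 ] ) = [ - 380, - 146, - 976/9, - 409/12, 53,56,188/3,129/2, 608,623, 719, 765 ]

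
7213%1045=943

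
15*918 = 13770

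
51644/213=51644/213 = 242.46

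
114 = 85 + 29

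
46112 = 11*4192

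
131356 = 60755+70601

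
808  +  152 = 960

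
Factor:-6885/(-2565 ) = 51/19 =3^1*17^1*19^( -1 ) 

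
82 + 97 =179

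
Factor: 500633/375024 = 833/624 = 2^( - 4) * 3^( - 1)*7^2*13^( - 1 )*17^1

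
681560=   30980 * 22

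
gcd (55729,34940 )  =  1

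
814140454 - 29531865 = 784608589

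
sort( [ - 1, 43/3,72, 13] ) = [ - 1,13 , 43/3,  72 ]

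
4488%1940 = 608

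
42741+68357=111098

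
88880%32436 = 24008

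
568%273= 22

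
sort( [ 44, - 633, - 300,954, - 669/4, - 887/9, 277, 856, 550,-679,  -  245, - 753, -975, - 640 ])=[ - 975, - 753,- 679, - 640, - 633, - 300  ,  -  245, - 669/4, - 887/9, 44, 277, 550, 856, 954]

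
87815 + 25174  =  112989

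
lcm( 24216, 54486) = 217944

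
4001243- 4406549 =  - 405306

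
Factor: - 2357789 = - 7^1*336827^1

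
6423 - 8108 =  - 1685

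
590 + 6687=7277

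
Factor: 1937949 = 3^1*13^1*17^1*  37^1 * 79^1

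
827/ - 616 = -827/616 = - 1.34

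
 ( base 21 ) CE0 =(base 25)8nb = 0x15d2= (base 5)134321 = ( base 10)5586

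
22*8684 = 191048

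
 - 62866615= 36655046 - 99521661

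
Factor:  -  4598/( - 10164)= 19/42 = 2^(  -  1)*3^ ( -1)*7^( - 1)*19^1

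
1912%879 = 154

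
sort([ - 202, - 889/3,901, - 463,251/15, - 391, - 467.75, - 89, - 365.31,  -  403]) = [ - 467.75,  -  463, - 403,-391, - 365.31, - 889/3, - 202, - 89,251/15,901 ]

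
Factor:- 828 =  - 2^2*3^2*23^1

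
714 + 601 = 1315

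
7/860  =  7/860 = 0.01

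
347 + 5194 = 5541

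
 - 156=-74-82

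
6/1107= 2/369 = 0.01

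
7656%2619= 2418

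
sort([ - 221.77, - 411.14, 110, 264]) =[ - 411.14, - 221.77,110,264 ]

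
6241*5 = 31205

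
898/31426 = 449/15713  =  0.03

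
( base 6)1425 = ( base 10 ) 377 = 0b101111001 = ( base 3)111222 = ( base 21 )HK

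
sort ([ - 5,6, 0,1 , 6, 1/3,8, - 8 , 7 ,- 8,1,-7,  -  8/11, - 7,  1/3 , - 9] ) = [  -  9,- 8 , - 8, - 7, - 7, - 5, - 8/11, 0 , 1/3,1/3,1, 1, 6, 6, 7,8] 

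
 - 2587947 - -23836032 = 21248085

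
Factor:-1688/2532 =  - 2^1*3^( - 1)=-2/3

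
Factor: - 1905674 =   -  2^1*43^1*22159^1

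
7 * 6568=45976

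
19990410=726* 27535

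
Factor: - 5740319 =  - 13^1 * 441563^1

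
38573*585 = 22565205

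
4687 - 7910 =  - 3223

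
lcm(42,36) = 252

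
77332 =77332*1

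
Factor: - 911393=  - 7^1*130199^1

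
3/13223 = 3/13223 = 0.00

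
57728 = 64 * 902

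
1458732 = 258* 5654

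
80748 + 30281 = 111029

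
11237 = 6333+4904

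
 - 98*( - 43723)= 4284854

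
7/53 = 7/53 = 0.13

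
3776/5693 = 3776/5693 = 0.66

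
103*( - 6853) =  - 705859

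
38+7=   45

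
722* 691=498902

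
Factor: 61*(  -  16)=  - 976   =  - 2^4*61^1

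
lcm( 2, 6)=6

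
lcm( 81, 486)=486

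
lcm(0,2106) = 0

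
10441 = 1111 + 9330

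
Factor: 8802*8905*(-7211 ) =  - 565211231910 = - 2^1*3^3*5^1*13^1*137^1* 163^1*7211^1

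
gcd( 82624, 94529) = 1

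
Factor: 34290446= 2^1 * 59^1*290597^1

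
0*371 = 0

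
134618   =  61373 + 73245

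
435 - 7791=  - 7356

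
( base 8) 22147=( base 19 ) 16f9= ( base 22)J5D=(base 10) 9319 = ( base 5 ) 244234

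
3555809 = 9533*373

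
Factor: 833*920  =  2^3 * 5^1*7^2*17^1*23^1 = 766360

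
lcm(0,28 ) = 0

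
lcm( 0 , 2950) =0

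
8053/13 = 619 + 6/13 =619.46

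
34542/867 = 39 +243/289  =  39.84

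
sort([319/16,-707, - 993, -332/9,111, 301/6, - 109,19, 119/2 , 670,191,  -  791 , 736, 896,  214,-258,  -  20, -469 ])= [ - 993,-791 , - 707 , - 469, - 258, - 109,-332/9, - 20, 19,319/16, 301/6,  119/2,111, 191, 214, 670, 736,896] 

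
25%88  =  25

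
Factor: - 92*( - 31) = 2^2*23^1*31^1 = 2852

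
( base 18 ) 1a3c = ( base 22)ij8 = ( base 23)h67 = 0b10001110110010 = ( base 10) 9138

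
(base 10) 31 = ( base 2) 11111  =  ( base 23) 18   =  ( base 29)12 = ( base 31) 10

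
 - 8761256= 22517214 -31278470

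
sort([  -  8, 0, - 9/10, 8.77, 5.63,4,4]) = [  -  8, - 9/10,  0, 4, 4,5.63, 8.77] 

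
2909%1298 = 313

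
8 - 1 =7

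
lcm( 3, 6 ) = 6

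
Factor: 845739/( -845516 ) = - 2^( - 2)*3^2*7^(-1 )*30197^(- 1)*93971^1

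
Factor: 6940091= 6940091^1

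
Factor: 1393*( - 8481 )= - 11814033 = - 3^1*  7^1 * 11^1*199^1*257^1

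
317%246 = 71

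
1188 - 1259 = -71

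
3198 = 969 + 2229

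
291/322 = 291/322 = 0.90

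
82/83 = 82/83 = 0.99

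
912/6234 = 152/1039 = 0.15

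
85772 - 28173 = 57599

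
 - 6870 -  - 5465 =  - 1405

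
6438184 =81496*79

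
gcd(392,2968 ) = 56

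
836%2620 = 836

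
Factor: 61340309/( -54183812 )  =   - 2^( - 2)*67^1*73^(  -  1)*97^( - 1 )*1913^( - 1)*915527^1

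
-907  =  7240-8147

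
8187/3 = 2729 = 2729.00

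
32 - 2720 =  - 2688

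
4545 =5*909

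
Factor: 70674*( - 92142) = -2^2 * 3^3*5119^1*11779^1=- 6512043708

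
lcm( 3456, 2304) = 6912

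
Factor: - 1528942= - 2^1*764471^1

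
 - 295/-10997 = 295/10997 = 0.03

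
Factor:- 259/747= -3^( - 2) * 7^1 * 37^1 * 83^ ( - 1)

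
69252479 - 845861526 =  - 776609047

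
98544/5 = 98544/5 =19708.80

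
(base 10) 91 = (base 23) 3m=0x5B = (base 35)2l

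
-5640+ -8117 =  - 13757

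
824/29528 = 103/3691 = 0.03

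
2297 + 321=2618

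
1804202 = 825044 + 979158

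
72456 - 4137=68319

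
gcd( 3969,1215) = 81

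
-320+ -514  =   - 834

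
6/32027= 6/32027 = 0.00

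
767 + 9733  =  10500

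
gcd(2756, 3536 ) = 52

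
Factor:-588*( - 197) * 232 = 2^5*3^1*7^2*29^1*197^1 = 26873952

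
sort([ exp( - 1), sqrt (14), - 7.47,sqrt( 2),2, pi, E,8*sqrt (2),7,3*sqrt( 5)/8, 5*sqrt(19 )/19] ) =[ - 7.47, exp( - 1 ), 3*sqrt( 5)/8,5*sqrt(19 ) /19,sqrt( 2),2,E , pi,sqrt(14), 7,8*sqrt( 2 )]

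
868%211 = 24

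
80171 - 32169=48002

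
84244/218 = 42122/109 = 386.44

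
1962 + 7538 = 9500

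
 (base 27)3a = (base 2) 1011011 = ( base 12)77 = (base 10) 91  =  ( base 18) 51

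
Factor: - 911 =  - 911^1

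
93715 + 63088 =156803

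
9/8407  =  9/8407 = 0.00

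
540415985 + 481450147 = 1021866132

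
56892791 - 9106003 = 47786788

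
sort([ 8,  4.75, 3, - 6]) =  [-6, 3, 4.75,8] 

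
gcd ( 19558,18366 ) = 2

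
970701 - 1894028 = -923327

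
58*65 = 3770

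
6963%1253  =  698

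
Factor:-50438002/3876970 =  - 25219001/1938485 = -5^( - 1)*67^1*113^1*229^( - 1)*1693^(-1 )  *  3331^1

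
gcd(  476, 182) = 14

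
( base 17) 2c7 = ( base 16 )315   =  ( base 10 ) 789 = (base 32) OL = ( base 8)1425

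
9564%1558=216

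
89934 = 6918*13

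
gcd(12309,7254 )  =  3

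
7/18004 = 1/2572 = 0.00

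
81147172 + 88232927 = 169380099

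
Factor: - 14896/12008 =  - 2^1*7^2*79^( - 1 ) = - 98/79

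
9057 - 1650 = 7407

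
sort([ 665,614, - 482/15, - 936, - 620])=[-936, -620 , - 482/15,614,665]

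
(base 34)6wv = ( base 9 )12040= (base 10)8055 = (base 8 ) 17567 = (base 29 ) 9GM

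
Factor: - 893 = -19^1*47^1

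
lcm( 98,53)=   5194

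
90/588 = 15/98 = 0.15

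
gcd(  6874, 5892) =982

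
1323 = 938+385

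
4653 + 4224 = 8877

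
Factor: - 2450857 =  - 23^2*41^1*113^1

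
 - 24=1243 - 1267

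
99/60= 33/20  =  1.65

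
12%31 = 12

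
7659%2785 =2089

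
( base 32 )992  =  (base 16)2522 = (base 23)hm7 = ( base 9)14032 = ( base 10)9506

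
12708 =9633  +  3075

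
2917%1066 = 785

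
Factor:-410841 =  - 3^2 * 191^1*239^1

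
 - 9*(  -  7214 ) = 64926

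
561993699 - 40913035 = 521080664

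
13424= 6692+6732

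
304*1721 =523184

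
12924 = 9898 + 3026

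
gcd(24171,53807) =1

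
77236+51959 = 129195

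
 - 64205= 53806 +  - 118011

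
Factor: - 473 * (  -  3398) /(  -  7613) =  - 2^1 * 11^1*23^(- 1)*43^1*331^( - 1 )*1699^1  =  - 1607254/7613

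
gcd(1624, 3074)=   58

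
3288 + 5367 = 8655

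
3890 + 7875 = 11765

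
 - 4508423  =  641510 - 5149933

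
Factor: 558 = 2^1*3^2*31^1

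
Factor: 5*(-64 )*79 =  - 25280 = - 2^6*5^1*79^1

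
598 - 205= 393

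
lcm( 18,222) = 666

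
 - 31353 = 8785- 40138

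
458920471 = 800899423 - 341978952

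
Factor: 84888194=2^1*42444097^1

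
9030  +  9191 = 18221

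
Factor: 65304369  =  3^2*13^1*103^1*5419^1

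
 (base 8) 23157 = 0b10011001101111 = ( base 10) 9839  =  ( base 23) IDI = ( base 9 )14442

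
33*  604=19932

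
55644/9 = 18548/3 =6182.67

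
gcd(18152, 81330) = 2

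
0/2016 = 0 = 0.00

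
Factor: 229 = 229^1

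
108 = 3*36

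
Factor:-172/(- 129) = 2^2 * 3^( - 1 )  =  4/3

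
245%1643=245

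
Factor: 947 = 947^1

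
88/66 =1+1/3 = 1.33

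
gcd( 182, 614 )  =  2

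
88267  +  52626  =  140893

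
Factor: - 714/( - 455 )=2^1*3^1*5^(-1 )* 13^ ( - 1)*17^1 = 102/65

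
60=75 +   -  15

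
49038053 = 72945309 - 23907256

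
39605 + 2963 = 42568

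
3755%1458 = 839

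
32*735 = 23520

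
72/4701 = 24/1567 =0.02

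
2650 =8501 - 5851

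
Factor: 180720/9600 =2^( -3) * 3^1*5^ ( - 1)*251^1=753/40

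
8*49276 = 394208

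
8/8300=2/2075=0.00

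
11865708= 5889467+5976241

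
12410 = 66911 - 54501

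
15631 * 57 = 890967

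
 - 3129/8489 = - 3129/8489 = - 0.37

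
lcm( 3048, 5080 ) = 15240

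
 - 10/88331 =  - 10/88331 = - 0.00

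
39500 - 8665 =30835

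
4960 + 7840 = 12800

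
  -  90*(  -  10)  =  900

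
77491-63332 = 14159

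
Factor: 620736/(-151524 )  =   - 2^4 * 3^(-2) * 23^(  -  1 )*53^1=- 848/207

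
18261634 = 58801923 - 40540289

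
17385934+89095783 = 106481717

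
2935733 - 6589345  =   - 3653612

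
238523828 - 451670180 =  - 213146352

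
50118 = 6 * 8353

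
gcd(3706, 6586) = 2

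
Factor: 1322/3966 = 3^( - 1)= 1/3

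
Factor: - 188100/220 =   -  3^2*5^1 *19^1 = - 855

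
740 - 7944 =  - 7204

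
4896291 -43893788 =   -  38997497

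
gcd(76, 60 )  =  4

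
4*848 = 3392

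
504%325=179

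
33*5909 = 194997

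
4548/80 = 1137/20 = 56.85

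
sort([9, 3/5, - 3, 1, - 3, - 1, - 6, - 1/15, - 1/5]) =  [ - 6, - 3 , - 3, - 1, - 1/5, - 1/15, 3/5, 1,9]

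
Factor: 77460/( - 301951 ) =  - 2^2*3^1*5^1 * 13^(-1 )*1291^1  *  23227^( - 1)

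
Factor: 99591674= 2^1  *  7^1 * 13^1 * 461^1*1187^1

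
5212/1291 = 5212/1291 = 4.04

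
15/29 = 15/29= 0.52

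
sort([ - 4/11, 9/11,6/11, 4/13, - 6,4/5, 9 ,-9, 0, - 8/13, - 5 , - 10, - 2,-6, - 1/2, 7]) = [ - 10, - 9 , - 6, - 6, - 5, - 2, - 8/13,-1/2,-4/11, 0 , 4/13, 6/11 , 4/5,9/11 , 7,9 ]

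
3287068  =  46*71458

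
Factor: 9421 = 9421^1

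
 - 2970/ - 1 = 2970/1=2970.00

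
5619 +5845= 11464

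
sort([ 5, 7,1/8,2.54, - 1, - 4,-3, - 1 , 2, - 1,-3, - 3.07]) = [ - 4, - 3.07, - 3,-3, - 1, - 1,-1, 1/8,2,  2.54,5,7 ] 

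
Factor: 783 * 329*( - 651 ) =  - 3^4*7^2*29^1*31^1*47^1  =  -  167702157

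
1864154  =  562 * 3317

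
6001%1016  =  921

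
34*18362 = 624308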